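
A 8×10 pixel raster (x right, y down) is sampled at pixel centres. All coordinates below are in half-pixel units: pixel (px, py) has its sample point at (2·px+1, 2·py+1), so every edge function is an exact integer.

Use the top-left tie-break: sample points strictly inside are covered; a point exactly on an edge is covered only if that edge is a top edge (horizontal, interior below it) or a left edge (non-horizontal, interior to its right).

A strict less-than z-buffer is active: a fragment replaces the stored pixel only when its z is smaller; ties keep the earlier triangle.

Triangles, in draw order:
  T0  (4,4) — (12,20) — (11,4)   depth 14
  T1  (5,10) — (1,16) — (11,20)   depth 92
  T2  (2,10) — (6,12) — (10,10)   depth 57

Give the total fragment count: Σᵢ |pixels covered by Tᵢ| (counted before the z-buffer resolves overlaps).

T0:
  2·area = 112  (B↔C swapped to make it positive)
  edge (4, 4)→(11, 4): d=(7,0) top-left  bias=+0
  edge (11, 4)→(12, 20): d=(1,16) right/bottom  bias=-1
  edge (12, 20)→(4, 4): d=(-8,-16) top-left  bias=+0
    (2,2)@(5, 5): e=[7,97,8] → #
    (3,2)@(7, 5): e=[7,65,40] → #
    (4,2)@(9, 5): e=[7,33,72] → #
    (5,2)@(11, 5): e=[7,1,104] → #
    (6,2)@(13, 5): e=[7,-31,136] → ·
    (2,3)@(5, 7): e=[21,99,-8] → ·
    (3,3)@(7, 7): e=[21,67,24] → #
    (6,3)@(13, 7): e=[21,-29,120] → ·
    (3,4)@(7, 9): e=[35,69,8] → #
    (6,4)@(13, 9): e=[35,-27,104] → ·
    (3,5)@(7, 11): e=[49,71,-8] → ·
    (4,5)@(9, 11): e=[49,39,24] → #
  covered (16 px):
    · · · · · · · ·
    · · · · · · · ·
    · · # # # # · ·
    · · · # # # · ·
    · · · # # # · ·
    · · · · # # · ·
    · · · · # # · ·
    · · · · · # · ·
    · · · · · # · ·
    · · · · · · · ·
T1:
  2·area = 76  (B↔C swapped to make it positive)
  edge (5, 10)→(11, 20): d=(6,10) right/bottom  bias=-1
  edge (11, 20)→(1, 16): d=(-10,-4) top-left  bias=+0
  edge (1, 16)→(5, 10): d=(4,-6) top-left  bias=+0
    (5,0)@(11, 1): e=[-114,190,0] → ·  [on edge]
    (3,3)@(7, 7): e=[-38,114,0] → ·  [on edge]
    (2,5)@(5, 11): e=[6,66,4] → #
    (3,5)@(7, 11): e=[-14,74,16] → ·
    (1,6)@(3, 13): e=[38,38,0] → #  [on edge]
    (3,6)@(7, 13): e=[-2,54,24] → ·
    (1,7)@(3, 15): e=[50,18,8] → #
    (3,7)@(7, 15): e=[10,34,32] → #
    (4,7)@(9, 15): e=[-10,42,44] → ·
    (1,8)@(3, 17): e=[62,-2,16] → ·
    (2,8)@(5, 17): e=[42,6,28] → #
    (4,8)@(9, 17): e=[2,22,52] → #
  covered (10 px):
    · · · · · · · ·
    · · · · · · · ·
    · · · · · · · ·
    · · · · · · · ·
    · · · · · · · ·
    · · # · · · · ·
    · # # · · · · ·
    · # # # · · · ·
    · · # # # · · ·
    · · · · # · · ·
T2:
  2·area = 16  (B↔C swapped to make it positive)
  edge (2, 10)→(10, 10): d=(8,0) top-left  bias=+0
  edge (10, 10)→(6, 12): d=(-4,2) right/bottom  bias=-1
  edge (6, 12)→(2, 10): d=(-4,-2) top-left  bias=+0
    (2,5)@(5, 11): e=[8,6,2] → #
    (3,5)@(7, 11): e=[8,2,6] → #
    (4,5)@(9, 11): e=[8,-2,10] → ·
    (2,6)@(5, 13): e=[24,-2,-6] → ·
    (3,6)@(7, 13): e=[24,-6,-2] → ·
  covered (2 px):
    · · · · · · · ·
    · · · · · · · ·
    · · · · · · · ·
    · · · · · · · ·
    · · · · · · · ·
    · · # # · · · ·
    · · · · · · · ·
    · · · · · · · ·
    · · · · · · · ·
    · · · · · · · ·

Answer: 28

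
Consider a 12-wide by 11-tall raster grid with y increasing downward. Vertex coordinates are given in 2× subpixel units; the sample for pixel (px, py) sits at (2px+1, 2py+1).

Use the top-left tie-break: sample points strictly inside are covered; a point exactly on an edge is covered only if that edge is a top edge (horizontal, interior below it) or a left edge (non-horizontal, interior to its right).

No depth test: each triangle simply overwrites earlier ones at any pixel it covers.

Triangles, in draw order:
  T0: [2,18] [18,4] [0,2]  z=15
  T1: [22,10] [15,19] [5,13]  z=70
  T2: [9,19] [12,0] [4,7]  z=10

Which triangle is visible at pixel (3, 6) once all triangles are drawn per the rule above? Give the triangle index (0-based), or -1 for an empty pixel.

T0:
  2·area = 284  (B↔C swapped to make it positive)
  edge (2, 18)→(0, 2): d=(-2,-16) top-left  bias=+0
  edge (0, 2)→(18, 4): d=(18,2) right/bottom  bias=-1
  edge (18, 4)→(2, 18): d=(-16,14) right/bottom  bias=-1
    (0,1)@(1, 3): e=[14,16,254] → #
    (1,1)@(3, 3): e=[46,12,226] → #
    (2,1)@(5, 3): e=[78,8,198] → #
    (3,1)@(7, 3): e=[110,4,170] → #
    (4,1)@(9, 3): e=[142,0,142] → ·  [on edge]
    (0,2)@(1, 5): e=[10,52,222] → #
    (4,2)@(9, 5): e=[138,36,110] → #
    (5,2)@(11, 5): e=[170,32,82] → #
    (6,2)@(13, 5): e=[202,28,54] → #
    (7,2)@(15, 5): e=[234,24,26] → #
    (8,2)@(17, 5): e=[266,20,-2] → ·
    (0,3)@(1, 7): e=[6,88,190] → #
  covered (35 px):
    · · · · · · · · · · · ·
    # # # # · · · · · · · ·
    # # # # # # # # · · · ·
    # # # # # # # · · · · ·
    # # # # # # · · · · · ·
    · # # # # · · · · · · ·
    · # # # · · · · · · · ·
    · # # · · · · · · · · ·
    · # · · · · · · · · · ·
    · · · · · · · · · · · ·
    · · · · · · · · · · · ·
T1:
  2·area = 132
  edge (22, 10)→(15, 19): d=(-7,9) right/bottom  bias=-1
  edge (15, 19)→(5, 13): d=(-10,-6) top-left  bias=+0
  edge (5, 13)→(22, 10): d=(17,-3) top-left  bias=+0
    (8,5)@(17, 11): e=[38,92,2] → #
    (9,5)@(19, 11): e=[20,104,8] → #
    (10,5)@(21, 11): e=[2,116,14] → #
    (11,5)@(23, 11): e=[-16,128,20] → ·
    (2,6)@(5, 13): e=[132,0,0] → #  [on edge]
    (3,6)@(7, 13): e=[114,12,6] → #
    (4,6)@(9, 13): e=[96,24,12] → #
    (5,6)@(11, 13): e=[78,36,18] → #
    (6,6)@(13, 13): e=[60,48,24] → #
    (7,6)@(15, 13): e=[42,60,30] → #
    (10,6)@(21, 13): e=[-12,96,48] → ·
    (2,7)@(5, 15): e=[118,-20,34] → ·
    (7,9)@(15, 19): e=[0,0,132] → ·  [on edge]
  covered (18 px):
    · · · · · · · · · · · ·
    · · · · · · · · · · · ·
    · · · · · · · · · · · ·
    · · · · · · · · · · · ·
    · · · · · · · · · · · ·
    · · · · · · · · # # # ·
    · · # # # # # # # # · ·
    · · · · # # # # # · · ·
    · · · · · · # # · · · ·
    · · · · · · · · · · · ·
    · · · · · · · · · · · ·
T2:
  2·area = 131  (B↔C swapped to make it positive)
  edge (9, 19)→(4, 7): d=(-5,-12) top-left  bias=+0
  edge (4, 7)→(12, 0): d=(8,-7) top-left  bias=+0
  edge (12, 0)→(9, 19): d=(-3,19) right/bottom  bias=-1
    (5,0)@(11, 1): e=[114,1,16] → #
    (6,0)@(13, 1): e=[138,15,-22] → ·
    (4,1)@(9, 3): e=[80,3,48] → #
    (6,1)@(13, 3): e=[128,31,-28] → ·
    (3,2)@(7, 5): e=[46,5,80] → #
    (6,2)@(13, 5): e=[118,47,-34] → ·
    (2,3)@(5, 7): e=[12,7,112] → #
    (5,3)@(11, 7): e=[84,49,-2] → ·
    (2,4)@(5, 9): e=[2,23,106] → #
    (5,4)@(11, 9): e=[74,65,-8] → ·
    (2,5)@(5, 11): e=[-8,39,100] → ·
    (3,5)@(7, 11): e=[16,53,62] → #
    (4,9)@(9, 19): e=[0,131,0] → ·  [on edge]
  covered (18 px):
    · · · · · # · · · · · ·
    · · · · # # · · · · · ·
    · · · # # # · · · · · ·
    · · # # # · · · · · · ·
    · · # # # · · · · · · ·
    · · · # # · · · · · · ·
    · · · # # · · · · · · ·
    · · · · # · · · · · · ·
    · · · · # · · · · · · ·
    · · · · · · · · · · · ·
    · · · · · · · · · · · ·

Z-buffer (winner per pixel, '.' = empty):
  . . . . . 2 . . . . . .
  0 0 0 0 2 2 . . . . . .
  0 0 0 2 2 2 0 0 . . . .
  0 0 2 2 2 0 0 . . . . .
  0 0 2 2 2 0 . . . . . .
  . 0 0 2 2 . . . 1 1 1 .
  . 0 1 2 2 1 1 1 1 1 . .
  . 0 0 . 2 1 1 1 1 . . .
  . 0 . . 2 . 1 1 . . . .
  . . . . . . . . . . . .
  . . . . . . . . . . . .

Final: 2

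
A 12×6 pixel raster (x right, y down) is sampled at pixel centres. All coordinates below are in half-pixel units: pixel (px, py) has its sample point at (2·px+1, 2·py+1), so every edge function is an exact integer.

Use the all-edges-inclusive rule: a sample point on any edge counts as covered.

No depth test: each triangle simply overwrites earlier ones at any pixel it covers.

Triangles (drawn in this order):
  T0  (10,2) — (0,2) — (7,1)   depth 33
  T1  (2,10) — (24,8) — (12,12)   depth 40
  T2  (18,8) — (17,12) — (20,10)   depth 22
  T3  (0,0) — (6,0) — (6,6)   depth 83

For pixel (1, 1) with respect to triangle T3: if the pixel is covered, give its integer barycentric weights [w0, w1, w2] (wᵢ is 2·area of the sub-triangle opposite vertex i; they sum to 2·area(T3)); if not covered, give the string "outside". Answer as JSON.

T0:
  2·area = 10
  edge (10, 2)→(0, 2): d=(-10,0) inclusive
  edge (0, 2)→(7, 1): d=(7,-1) inclusive
  edge (7, 1)→(10, 2): d=(3,1) inclusive
    (3,0)@(7, 1): e=[10,0,0] → X  [on edge]
    (4,0)@(9, 1): e=[10,2,-2] → .
    (3,1)@(7, 3): e=[-10,14,6] → .
    (6,1)@(13, 3): e=[-10,20,0] → .  [on edge]
    (9,2)@(19, 5): e=[-30,40,0] → .  [on edge]
  covered (1 px):
    . . . X . . . . . . . .
    . . . . . . . . . . . .
    . . . . . . . . . . . .
    . . . . . . . . . . . .
    . . . . . . . . . . . .
    . . . . . . . . . . . .
T1:
  2·area = 64
  edge (2, 10)→(24, 8): d=(22,-2) inclusive
  edge (24, 8)→(12, 12): d=(-12,4) inclusive
  edge (12, 12)→(2, 10): d=(-10,-2) inclusive
    (6,4)@(13, 9): e=[0,32,32] → X  [on edge]
    (7,4)@(15, 9): e=[4,24,36] → X
    (8,4)@(17, 9): e=[8,16,40] → X
    (9,4)@(19, 9): e=[12,8,44] → X
    (10,4)@(21, 9): e=[16,0,48] → X  [on edge]
    (11,4)@(23, 9): e=[20,-8,52] → .
    (3,5)@(7, 11): e=[32,32,0] → X  [on edge]
    (4,5)@(9, 11): e=[36,24,4] → X
    (5,5)@(11, 11): e=[40,16,8] → X
    (7,5)@(15, 11): e=[48,0,16] → X  [on edge]
    (8,5)@(17, 11): e=[52,-8,20] → .
    (9,5)@(19, 11): e=[56,-16,24] → .
  covered (10 px):
    . . . . . . . . . . . .
    . . . . . . . . . . . .
    . . . . . . . . . . . .
    . . . . . . . . . . . .
    . . . . . . X X X X X .
    . . . X X X X X . . . .
T2:
  2·area = 10  (B↔C swapped to make it positive)
  edge (18, 8)→(20, 10): d=(2,2) inclusive
  edge (20, 10)→(17, 12): d=(-3,2) inclusive
  edge (17, 12)→(18, 8): d=(1,-4) inclusive
    (5,0)@(11, 1): e=[0,45,-35] → .  [on edge]
    (6,1)@(13, 3): e=[0,35,-25] → .  [on edge]
    (7,2)@(15, 5): e=[0,25,-15] → .  [on edge]
    (8,3)@(17, 7): e=[0,15,-5] → .  [on edge]
    (9,4)@(19, 9): e=[0,5,5] → X  [on edge]
    (10,4)@(21, 9): e=[-4,1,13] → .
    (9,5)@(19, 11): e=[4,-1,7] → .
    (10,5)@(21, 11): e=[0,-5,15] → .  [on edge]
  covered (1 px):
    . . . . . . . . . . . .
    . . . . . . . . . . . .
    . . . . . . . . . . . .
    . . . . . . . . . . . .
    . . . . . . . . . X . .
    . . . . . . . . . . . .
T3:
  2·area = 36
  edge (0, 0)→(6, 0): d=(6,0) inclusive
  edge (6, 0)→(6, 6): d=(0,6) inclusive
  edge (6, 6)→(0, 0): d=(-6,-6) inclusive
    (0,0)@(1, 1): e=[6,30,0] → X  [on edge]
    (1,0)@(3, 1): e=[6,18,12] → X
    (2,0)@(5, 1): e=[6,6,24] → X
    (3,0)@(7, 1): e=[6,-6,36] → .
    (0,1)@(1, 3): e=[18,30,-12] → .
    (1,1)@(3, 3): e=[18,18,0] → X  [on edge]
    (3,1)@(7, 3): e=[18,-6,24] → .
    (1,2)@(3, 5): e=[30,18,-12] → .
    (2,2)@(5, 5): e=[30,6,0] → X  [on edge]
    (3,2)@(7, 5): e=[30,-6,12] → .
    (2,3)@(5, 7): e=[42,6,-12] → .
    (3,3)@(7, 7): e=[42,-6,0] → .  [on edge]
    (4,4)@(9, 9): e=[54,-18,0] → .  [on edge]
    (5,5)@(11, 11): e=[66,-30,0] → .  [on edge]
  covered (6 px):
    X X X . . . . . . . . .
    . X X . . . . . . . . .
    . . X . . . . . . . . .
    . . . . . . . . . . . .
    . . . . . . . . . . . .
    . . . . . . . . . . . .

Result: [18,0,18]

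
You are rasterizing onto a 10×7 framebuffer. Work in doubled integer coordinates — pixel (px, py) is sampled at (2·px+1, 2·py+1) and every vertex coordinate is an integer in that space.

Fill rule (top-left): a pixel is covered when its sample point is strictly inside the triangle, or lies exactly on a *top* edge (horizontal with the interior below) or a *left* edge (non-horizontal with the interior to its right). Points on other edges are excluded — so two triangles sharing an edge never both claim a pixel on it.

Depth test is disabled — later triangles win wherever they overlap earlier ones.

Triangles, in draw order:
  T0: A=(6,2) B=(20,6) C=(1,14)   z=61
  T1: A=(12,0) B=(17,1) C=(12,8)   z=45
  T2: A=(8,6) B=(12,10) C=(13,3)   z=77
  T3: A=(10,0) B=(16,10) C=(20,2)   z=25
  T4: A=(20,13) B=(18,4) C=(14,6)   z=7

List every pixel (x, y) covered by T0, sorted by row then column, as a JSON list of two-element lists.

T0:
  2·area = 188
  edge (6, 2)→(20, 6): d=(14,4) right/bottom  bias=-1
  edge (20, 6)→(1, 14): d=(-19,8) right/bottom  bias=-1
  edge (1, 14)→(6, 2): d=(5,-12) top-left  bias=+0
    (3,1)@(7, 3): e=[10,161,17] → #
    (4,1)@(9, 3): e=[2,145,41] → #
    (5,1)@(11, 3): e=[-6,129,65] → ·
    (2,2)@(5, 5): e=[46,139,3] → #
    (5,2)@(11, 5): e=[22,91,75] → #
    (6,2)@(13, 5): e=[14,75,99] → #
    (7,2)@(15, 5): e=[6,59,123] → #
    (8,2)@(17, 5): e=[-2,43,147] → ·
    (2,3)@(5, 7): e=[74,101,13] → #
    (8,3)@(17, 7): e=[26,5,157] → #
    (9,3)@(19, 7): e=[18,-11,181] → ·
    (2,4)@(5, 9): e=[102,63,23] → #
  covered (23 px):
    · · · · · · · · · ·
    · · · # # · · · · ·
    · · # # # # # # · ·
    · · # # # # # # # ·
    · · # # # # · · · ·
    · # # # · · · · · ·
    · # · · · · · · · ·
T1:
  2·area = 40
  edge (12, 0)→(17, 1): d=(5,1) right/bottom  bias=-1
  edge (17, 1)→(12, 8): d=(-5,7) right/bottom  bias=-1
  edge (12, 8)→(12, 0): d=(0,-8) top-left  bias=+0
    (6,0)@(13, 1): e=[4,28,8] → #
    (7,0)@(15, 1): e=[2,14,24] → #
    (8,0)@(17, 1): e=[0,0,40] → ·  [on edge]
    (6,1)@(13, 3): e=[14,18,8] → #
    (8,1)@(17, 3): e=[10,-10,40] → ·
    (6,2)@(13, 5): e=[24,8,8] → #
    (7,2)@(15, 5): e=[22,-6,24] → ·
    (6,3)@(13, 7): e=[34,-2,8] → ·
  covered (5 px):
    · · · · · · # # · ·
    · · · · · · # # · ·
    · · · · · · # · · ·
    · · · · · · · · · ·
    · · · · · · · · · ·
    · · · · · · · · · ·
    · · · · · · · · · ·
T2:
  2·area = 32  (B↔C swapped to make it positive)
  edge (8, 6)→(13, 3): d=(5,-3) top-left  bias=+0
  edge (13, 3)→(12, 10): d=(-1,7) right/bottom  bias=-1
  edge (12, 10)→(8, 6): d=(-4,-4) top-left  bias=+0
    (1,0)@(3, 1): e=[-40,72,0] → ·  [on edge]
    (2,1)@(5, 3): e=[-24,56,0] → ·  [on edge]
    (6,1)@(13, 3): e=[0,0,32] → ·  [on edge]
    (3,2)@(7, 5): e=[-8,40,0] → ·  [on edge]
    (5,2)@(11, 5): e=[4,12,16] → #
    (6,2)@(13, 5): e=[10,-2,24] → ·
    (4,3)@(9, 7): e=[8,24,0] → #  [on edge]
    (6,3)@(13, 7): e=[20,-4,16] → ·
    (1,4)@(3, 9): e=[0,64,-32] → ·  [on edge]
    (4,4)@(9, 9): e=[18,22,-8] → ·
    (5,4)@(11, 9): e=[24,8,0] → #  [on edge]
    (6,4)@(13, 9): e=[30,-6,8] → ·
    (6,5)@(13, 11): e=[40,-8,0] → ·  [on edge]
    (7,6)@(15, 13): e=[56,-24,0] → ·  [on edge]
  covered (4 px):
    · · · · · · · · · ·
    · · · · · · · · · ·
    · · · · · # · · · ·
    · · · · # # · · · ·
    · · · · · # · · · ·
    · · · · · · · · · ·
    · · · · · · · · · ·
T3:
  2·area = 88  (B↔C swapped to make it positive)
  edge (10, 0)→(20, 2): d=(10,2) right/bottom  bias=-1
  edge (20, 2)→(16, 10): d=(-4,8) right/bottom  bias=-1
  edge (16, 10)→(10, 0): d=(-6,-10) top-left  bias=+0
    (5,0)@(11, 1): e=[8,76,4] → #
    (6,0)@(13, 1): e=[4,60,24] → #
    (7,0)@(15, 1): e=[0,44,44] → ·  [on edge]
    (5,1)@(11, 3): e=[28,68,-8] → ·
    (6,1)@(13, 3): e=[24,52,12] → #
    (7,1)@(15, 3): e=[20,36,32] → #
    (8,1)@(17, 3): e=[16,20,52] → #
    (9,1)@(19, 3): e=[12,4,72] → #
    (6,2)@(13, 5): e=[44,44,0] → #  [on edge]
    (9,2)@(19, 5): e=[32,-4,60] → ·
    (6,3)@(13, 7): e=[64,36,-12] → ·
    (7,3)@(15, 7): e=[60,20,8] → #
  covered (11 px):
    · · · · · # # · · ·
    · · · · · · # # # #
    · · · · · · # # # ·
    · · · · · · · # # ·
    · · · · · · · · · ·
    · · · · · · · · · ·
    · · · · · · · · · ·
T4:
  2·area = 40  (B↔C swapped to make it positive)
  edge (20, 13)→(14, 6): d=(-6,-7) top-left  bias=+0
  edge (14, 6)→(18, 4): d=(4,-2) top-left  bias=+0
  edge (18, 4)→(20, 13): d=(2,9) right/bottom  bias=-1
    (8,2)@(17, 5): e=[27,2,11] → #
    (9,2)@(19, 5): e=[41,6,-7] → ·
    (7,3)@(15, 7): e=[1,6,33] → #
    (9,3)@(19, 7): e=[29,14,-3] → ·
    (7,4)@(15, 9): e=[-11,14,37] → ·
    (8,4)@(17, 9): e=[3,18,19] → #
    (9,4)@(19, 9): e=[17,22,1] → #
    (8,5)@(17, 11): e=[-9,26,23] → ·
    (9,5)@(19, 11): e=[5,30,5] → #
    (9,6)@(19, 13): e=[-7,38,9] → ·
  covered (6 px):
    · · · · · · · · · ·
    · · · · · · · · · ·
    · · · · · · · · # ·
    · · · · · · · # # ·
    · · · · · · · · # #
    · · · · · · · · · #
    · · · · · · · · · ·

Answer: [[3,1],[4,1],[2,2],[3,2],[4,2],[5,2],[6,2],[7,2],[2,3],[3,3],[4,3],[5,3],[6,3],[7,3],[8,3],[2,4],[3,4],[4,4],[5,4],[1,5],[2,5],[3,5],[1,6]]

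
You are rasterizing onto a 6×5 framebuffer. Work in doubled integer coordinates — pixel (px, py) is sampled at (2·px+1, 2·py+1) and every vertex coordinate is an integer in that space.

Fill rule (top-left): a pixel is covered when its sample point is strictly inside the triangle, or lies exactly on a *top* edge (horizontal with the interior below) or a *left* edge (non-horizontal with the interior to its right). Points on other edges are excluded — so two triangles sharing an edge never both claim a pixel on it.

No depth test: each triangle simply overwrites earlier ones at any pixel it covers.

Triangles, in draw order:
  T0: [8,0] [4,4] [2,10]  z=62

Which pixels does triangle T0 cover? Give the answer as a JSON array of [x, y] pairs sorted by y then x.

T0:
  2·area = 16  (B↔C swapped to make it positive)
  edge (8, 0)→(2, 10): d=(-6,10) right/bottom  bias=-1
  edge (2, 10)→(4, 4): d=(2,-6) top-left  bias=+0
  edge (4, 4)→(8, 0): d=(4,-4) top-left  bias=+0
    (2,0)@(5, 1): e=[24,0,-8] → ·  [on edge]
    (3,0)@(7, 1): e=[4,12,0] → █  [on edge]
    (4,0)@(9, 1): e=[-16,24,8] → ·
    (2,1)@(5, 3): e=[12,4,0] → █  [on edge]
    (3,1)@(7, 3): e=[-8,16,8] → ·
    (1,2)@(3, 5): e=[20,-4,0] → ·  [on edge]
    (2,2)@(5, 5): e=[0,8,8] → ·  [on edge]
    (0,3)@(1, 7): e=[28,-12,0] → ·  [on edge]
    (1,3)@(3, 7): e=[8,0,8] → █  [on edge]
    (2,3)@(5, 7): e=[-12,12,16] → ·
    (1,4)@(3, 9): e=[-4,4,16] → ·
  covered (3 px):
    · · · █ · ·
    · · █ · · ·
    · · · · · ·
    · █ · · · ·
    · · · · · ·

Result: [[3,0],[2,1],[1,3]]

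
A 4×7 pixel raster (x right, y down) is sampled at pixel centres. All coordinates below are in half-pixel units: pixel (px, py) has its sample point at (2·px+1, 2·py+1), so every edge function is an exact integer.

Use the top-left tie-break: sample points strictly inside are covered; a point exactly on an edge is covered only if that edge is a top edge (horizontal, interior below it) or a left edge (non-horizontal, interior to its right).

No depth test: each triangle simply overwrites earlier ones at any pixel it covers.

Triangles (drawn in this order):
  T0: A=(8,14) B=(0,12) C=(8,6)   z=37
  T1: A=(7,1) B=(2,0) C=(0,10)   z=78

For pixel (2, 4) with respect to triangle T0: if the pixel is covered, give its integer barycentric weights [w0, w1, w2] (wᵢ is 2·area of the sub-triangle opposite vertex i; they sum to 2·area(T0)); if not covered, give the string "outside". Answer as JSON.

T0:
  2·area = 64
  edge (8, 14)→(0, 12): d=(-8,-2) top-left  bias=+0
  edge (0, 12)→(8, 6): d=(8,-6) top-left  bias=+0
  edge (8, 6)→(8, 14): d=(0,8) right/bottom  bias=-1
    (3,3)@(7, 7): e=[54,2,8] → #
    (2,4)@(5, 9): e=[34,6,24] → #
    (1,5)@(3, 11): e=[14,10,40] → #
    (1,6)@(3, 13): e=[-2,26,40] → ·
    (2,6)@(5, 13): e=[2,38,24] → #
  covered (8 px):
    · · · ·
    · · · ·
    · · · ·
    · · · #
    · · # #
    · # # #
    · · # #
T1:
  2·area = 52  (B↔C swapped to make it positive)
  edge (7, 1)→(0, 10): d=(-7,9) right/bottom  bias=-1
  edge (0, 10)→(2, 0): d=(2,-10) top-left  bias=+0
  edge (2, 0)→(7, 1): d=(5,1) right/bottom  bias=-1
    (1,0)@(3, 1): e=[36,12,4] → #
    (2,0)@(5, 1): e=[18,32,2] → #
    (3,0)@(7, 1): e=[0,52,0] → ·  [on edge]
    (1,1)@(3, 3): e=[22,16,14] → #
    (3,1)@(7, 3): e=[-14,56,10] → ·
    (0,2)@(1, 5): e=[26,0,26] → #  [on edge]
    (2,2)@(5, 5): e=[-10,40,22] → ·
    (0,3)@(1, 7): e=[12,4,36] → #
    (1,3)@(3, 7): e=[-6,24,34] → ·
    (0,4)@(1, 9): e=[-2,8,46] → ·
  covered (7 px):
    · # # ·
    · # # ·
    # # · ·
    # · · ·
    · · · ·
    · · · ·
    · · · ·

Result: [6,24,34]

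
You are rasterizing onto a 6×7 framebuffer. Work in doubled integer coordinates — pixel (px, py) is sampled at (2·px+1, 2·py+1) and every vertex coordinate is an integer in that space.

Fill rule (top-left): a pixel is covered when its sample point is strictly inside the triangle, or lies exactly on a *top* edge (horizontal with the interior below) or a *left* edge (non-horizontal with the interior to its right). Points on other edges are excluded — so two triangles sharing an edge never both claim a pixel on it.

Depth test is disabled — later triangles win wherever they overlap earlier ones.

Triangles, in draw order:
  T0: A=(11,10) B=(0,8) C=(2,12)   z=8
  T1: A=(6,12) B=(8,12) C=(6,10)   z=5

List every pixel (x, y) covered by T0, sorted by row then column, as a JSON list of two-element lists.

T0:
  2·area = 40  (B↔C swapped to make it positive)
  edge (11, 10)→(2, 12): d=(-9,2) right/bottom  bias=-1
  edge (2, 12)→(0, 8): d=(-2,-4) top-left  bias=+0
  edge (0, 8)→(11, 10): d=(11,2) right/bottom  bias=-1
    (0,4)@(1, 9): e=[29,2,9] → █
    (1,4)@(3, 9): e=[25,10,5] → █
    (2,4)@(5, 9): e=[21,18,1] → █
    (3,4)@(7, 9): e=[17,26,-3] → ·
    (0,5)@(1, 11): e=[11,-2,31] → ·
    (1,5)@(3, 11): e=[7,6,27] → █
    (3,5)@(7, 11): e=[-1,22,19] → ·
    (1,6)@(3, 13): e=[-11,2,49] → ·
    (2,6)@(5, 13): e=[-15,10,45] → ·
  covered (5 px):
    · · · · · ·
    · · · · · ·
    · · · · · ·
    · · · · · ·
    █ █ █ · · ·
    · █ █ · · ·
    · · · · · ·
T1:
  2·area = 4  (B↔C swapped to make it positive)
  edge (6, 12)→(6, 10): d=(0,-2) top-left  bias=+0
  edge (6, 10)→(8, 12): d=(2,2) right/bottom  bias=-1
  edge (8, 12)→(6, 12): d=(-2,0) right/bottom  bias=-1
    (0,2)@(1, 5): e=[-10,0,14] → ·  [on edge]
    (1,3)@(3, 7): e=[-6,0,10] → ·  [on edge]
    (2,4)@(5, 9): e=[-2,0,6] → ·  [on edge]
    (3,5)@(7, 11): e=[2,0,2] → ·  [on edge]
    (4,6)@(9, 13): e=[6,0,-2] → ·  [on edge]
  covered (0 px):
    · · · · · ·
    · · · · · ·
    · · · · · ·
    · · · · · ·
    · · · · · ·
    · · · · · ·
    · · · · · ·

Final: [[0,4],[1,4],[2,4],[1,5],[2,5]]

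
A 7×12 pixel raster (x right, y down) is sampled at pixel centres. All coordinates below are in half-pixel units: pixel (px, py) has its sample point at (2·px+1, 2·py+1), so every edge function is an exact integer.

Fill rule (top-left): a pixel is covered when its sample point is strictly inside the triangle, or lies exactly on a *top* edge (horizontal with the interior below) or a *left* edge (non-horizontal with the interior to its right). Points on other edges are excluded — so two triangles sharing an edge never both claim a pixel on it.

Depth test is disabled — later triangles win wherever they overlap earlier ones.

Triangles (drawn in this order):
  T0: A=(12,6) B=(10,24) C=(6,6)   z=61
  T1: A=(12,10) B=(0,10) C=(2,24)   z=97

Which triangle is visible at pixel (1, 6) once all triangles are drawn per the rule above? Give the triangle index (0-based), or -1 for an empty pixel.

T0:
  2·area = 108
  edge (12, 6)→(10, 24): d=(-2,18) right/bottom  bias=-1
  edge (10, 24)→(6, 6): d=(-4,-18) top-left  bias=+0
  edge (6, 6)→(12, 6): d=(6,0) top-left  bias=+0
    (3,3)@(7, 7): e=[88,14,6] → X
    (4,3)@(9, 7): e=[52,50,6] → X
    (5,3)@(11, 7): e=[16,86,6] → X
    (6,3)@(13, 7): e=[-20,122,6] → .
    (3,4)@(7, 9): e=[84,6,18] → X
    (6,4)@(13, 9): e=[-24,114,18] → .
    (3,5)@(7, 11): e=[80,-2,30] → .
    (4,5)@(9, 11): e=[44,34,30] → X
    (6,5)@(13, 11): e=[-28,106,30] → .
    (4,6)@(9, 13): e=[40,26,42] → X
    (6,6)@(13, 13): e=[-32,98,42] → .
    (4,7)@(9, 15): e=[36,18,54] → X
    (5,7)@(11, 15): e=[0,54,54] → .  [on edge]
  covered (13 px):
    . . . . . . .
    . . . . . . .
    . . . . . . .
    . . . X X X .
    . . . X X X .
    . . . . X X .
    . . . . X X .
    . . . . X . .
    . . . . X . .
    . . . . X . .
    . . . . . . .
    . . . . . . .
T1:
  2·area = 168  (B↔C swapped to make it positive)
  edge (12, 10)→(2, 24): d=(-10,14) right/bottom  bias=-1
  edge (2, 24)→(0, 10): d=(-2,-14) top-left  bias=+0
  edge (0, 10)→(12, 10): d=(12,0) top-left  bias=+0
    (0,5)@(1, 11): e=[144,12,12] → X
    (1,5)@(3, 11): e=[116,40,12] → X
    (2,5)@(5, 11): e=[88,68,12] → X
    (3,5)@(7, 11): e=[60,96,12] → X
    (4,5)@(9, 11): e=[32,124,12] → X
    (5,5)@(11, 11): e=[4,152,12] → X
    (6,5)@(13, 11): e=[-24,180,12] → .
    (0,6)@(1, 13): e=[124,8,36] → X
    (5,6)@(11, 13): e=[-16,148,36] → .
    (0,7)@(1, 15): e=[104,4,60] → X
    (4,7)@(9, 15): e=[-8,116,60] → .
    (0,8)@(1, 17): e=[84,0,84] → X  [on edge]
    (3,8)@(7, 17): e=[0,84,84] → .  [on edge]
  covered (21 px):
    . . . . . . .
    . . . . . . .
    . . . . . . .
    . . . . . . .
    . . . . . . .
    X X X X X X .
    X X X X X . .
    X X X X . . .
    X X X . . . .
    . X X . . . .
    . X . . . . .
    . . . . . . .

Z-buffer (winner per pixel, '.' = empty):
  . . . . . . .
  . . . . . . .
  . . . . . . .
  . . . 0 0 0 .
  . . . 0 0 0 .
  1 1 1 1 1 1 .
  1 1 1 1 1 0 .
  1 1 1 1 0 . .
  1 1 1 . 0 . .
  . 1 1 . 0 . .
  . 1 . . . . .
  . . . . . . .

Result: 1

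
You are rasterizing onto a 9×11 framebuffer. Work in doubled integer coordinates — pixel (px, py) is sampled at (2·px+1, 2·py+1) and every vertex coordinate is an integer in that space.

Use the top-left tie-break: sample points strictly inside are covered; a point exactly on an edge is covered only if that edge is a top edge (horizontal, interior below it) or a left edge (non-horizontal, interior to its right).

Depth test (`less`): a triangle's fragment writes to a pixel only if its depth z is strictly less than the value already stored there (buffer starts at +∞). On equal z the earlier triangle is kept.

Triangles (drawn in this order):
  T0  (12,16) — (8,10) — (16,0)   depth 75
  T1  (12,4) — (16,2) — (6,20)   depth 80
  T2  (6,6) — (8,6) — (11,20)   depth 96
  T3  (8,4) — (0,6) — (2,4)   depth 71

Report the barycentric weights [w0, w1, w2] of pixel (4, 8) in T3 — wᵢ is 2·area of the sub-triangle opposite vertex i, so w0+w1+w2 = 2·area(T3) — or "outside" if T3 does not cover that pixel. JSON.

T0:
  2·area = 88
  edge (12, 16)→(8, 10): d=(-4,-6) top-left  bias=+0
  edge (8, 10)→(16, 0): d=(8,-10) top-left  bias=+0
  edge (16, 0)→(12, 16): d=(-4,16) right/bottom  bias=-1
    (7,1)@(15, 3): e=[70,14,4] → █
    (8,1)@(17, 3): e=[82,34,-28] → ·
    (6,2)@(13, 5): e=[50,10,28] → █
    (7,2)@(15, 5): e=[62,30,-4] → ·
    (5,3)@(11, 7): e=[30,6,52] → █
    (7,3)@(15, 7): e=[54,46,-12] → ·
    (4,4)@(9, 9): e=[10,2,76] → █
    (7,4)@(15, 9): e=[46,62,-20] → ·
    (4,5)@(9, 11): e=[2,18,68] → █
    (7,5)@(15, 11): e=[38,78,-28] → ·
    (4,6)@(9, 13): e=[-6,34,60] → ·
    (5,6)@(11, 13): e=[6,54,28] → █
  covered (11 px):
    · · · · · · · · ·
    · · · · · · · █ ·
    · · · · · · █ · ·
    · · · · · █ █ · ·
    · · · · █ █ █ · ·
    · · · · █ █ █ · ·
    · · · · · █ · · ·
    · · · · · · · · ·
    · · · · · · · · ·
    · · · · · · · · ·
    · · · · · · · · ·
T1:
  2·area = 52
  edge (12, 4)→(16, 2): d=(4,-2) top-left  bias=+0
  edge (16, 2)→(6, 20): d=(-10,18) right/bottom  bias=-1
  edge (6, 20)→(12, 4): d=(6,-16) top-left  bias=+0
    (7,1)@(15, 3): e=[2,8,42] → █
    (8,1)@(17, 3): e=[6,-28,74] → ·
    (6,2)@(13, 5): e=[6,24,22] → █
    (7,2)@(15, 5): e=[10,-12,54] → ·
    (5,3)@(11, 7): e=[10,40,2] → █
    (7,3)@(15, 7): e=[18,-32,66] → ·
    (5,4)@(11, 9): e=[18,20,14] → █
    (6,4)@(13, 9): e=[22,-16,46] → ·
    (5,5)@(11, 11): e=[26,0,26] → ·  [on edge]
    (4,6)@(9, 13): e=[30,16,6] → █
    (5,6)@(11, 13): e=[34,-20,38] → ·
    (4,7)@(9, 15): e=[38,-4,18] → ·
  covered (6 px):
    · · · · · · · · ·
    · · · · · · · █ ·
    · · · · · · █ · ·
    · · · · · █ █ · ·
    · · · · · █ · · ·
    · · · · · · · · ·
    · · · · █ · · · ·
    · · · · · · · · ·
    · · · · · · · · ·
    · · · · · · · · ·
    · · · · · · · · ·
T2:
  2·area = 28
  edge (6, 6)→(8, 6): d=(2,0) top-left  bias=+0
  edge (8, 6)→(11, 20): d=(3,14) right/bottom  bias=-1
  edge (11, 20)→(6, 6): d=(-5,-14) top-left  bias=+0
    (3,3)@(7, 7): e=[2,17,9] → █
    (4,3)@(9, 7): e=[2,-11,37] → ·
    (3,4)@(7, 9): e=[6,23,-1] → ·
    (4,5)@(9, 11): e=[10,1,17] → █
    (5,5)@(11, 11): e=[10,-27,45] → ·
    (4,6)@(9, 13): e=[14,7,7] → █
    (5,6)@(11, 13): e=[14,-21,35] → ·
    (4,7)@(9, 15): e=[18,13,-3] → ·
  covered (3 px):
    · · · · · · · · ·
    · · · · · · · · ·
    · · · · · · · · ·
    · · · █ · · · · ·
    · · · · · · · · ·
    · · · · █ · · · ·
    · · · · █ · · · ·
    · · · · · · · · ·
    · · · · · · · · ·
    · · · · · · · · ·
    · · · · · · · · ·
T3:
  2·area = 12
  edge (8, 4)→(0, 6): d=(-8,2) right/bottom  bias=-1
  edge (0, 6)→(2, 4): d=(2,-2) top-left  bias=+0
  edge (2, 4)→(8, 4): d=(6,0) top-left  bias=+0
    (2,0)@(5, 1): e=[30,0,-18] → ·  [on edge]
    (1,1)@(3, 3): e=[18,0,-6] → ·  [on edge]
    (0,2)@(1, 5): e=[6,0,6] → █  [on edge]
    (1,2)@(3, 5): e=[2,4,6] → █
    (2,2)@(5, 5): e=[-2,8,6] → ·
    (0,3)@(1, 7): e=[-10,4,18] → ·
    (1,3)@(3, 7): e=[-14,8,18] → ·
  covered (2 px):
    · · · · · · · · ·
    · · · · · · · · ·
    █ █ · · · · · · ·
    · · · · · · · · ·
    · · · · · · · · ·
    · · · · · · · · ·
    · · · · · · · · ·
    · · · · · · · · ·
    · · · · · · · · ·
    · · · · · · · · ·
    · · · · · · · · ·

Final: "outside"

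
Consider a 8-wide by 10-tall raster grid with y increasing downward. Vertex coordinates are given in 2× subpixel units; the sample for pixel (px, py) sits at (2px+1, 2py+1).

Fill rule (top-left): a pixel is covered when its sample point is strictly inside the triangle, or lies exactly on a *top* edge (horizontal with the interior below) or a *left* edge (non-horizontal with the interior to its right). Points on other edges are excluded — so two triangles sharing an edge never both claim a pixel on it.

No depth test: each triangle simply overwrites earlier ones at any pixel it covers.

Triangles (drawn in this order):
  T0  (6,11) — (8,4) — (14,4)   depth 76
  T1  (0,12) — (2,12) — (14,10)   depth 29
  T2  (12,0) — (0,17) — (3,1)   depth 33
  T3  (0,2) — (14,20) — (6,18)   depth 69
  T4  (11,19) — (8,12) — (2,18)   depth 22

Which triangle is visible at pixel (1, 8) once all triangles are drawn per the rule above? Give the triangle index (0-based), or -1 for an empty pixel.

T0:
  2·area = 42
  edge (6, 11)→(8, 4): d=(2,-7) top-left  bias=+0
  edge (8, 4)→(14, 4): d=(6,0) top-left  bias=+0
  edge (14, 4)→(6, 11): d=(-8,7) right/bottom  bias=-1
    (4,2)@(9, 5): e=[9,6,27] → █
    (5,2)@(11, 5): e=[23,6,13] → █
    (6,2)@(13, 5): e=[37,6,-1] → ·
    (4,3)@(9, 7): e=[13,18,11] → █
    (5,3)@(11, 7): e=[27,18,-3] → ·
    (3,4)@(7, 9): e=[3,30,9] → █
    (4,4)@(9, 9): e=[17,30,-5] → ·
    (3,5)@(7, 11): e=[7,42,-7] → ·
  covered (4 px):
    · · · · · · · ·
    · · · · · · · ·
    · · · · █ █ · ·
    · · · · █ · · ·
    · · · █ · · · ·
    · · · · · · · ·
    · · · · · · · ·
    · · · · · · · ·
    · · · · · · · ·
    · · · · · · · ·
T1:
  2·area = 4  (B↔C swapped to make it positive)
  edge (0, 12)→(14, 10): d=(14,-2) top-left  bias=+0
  edge (14, 10)→(2, 12): d=(-12,2) right/bottom  bias=-1
  edge (2, 12)→(0, 12): d=(-2,0) right/bottom  bias=-1
    (3,5)@(7, 11): e=[0,2,2] → █  [on edge]
    (4,5)@(9, 11): e=[4,-2,2] → ·
    (3,6)@(7, 13): e=[28,-22,-2] → ·
  covered (1 px):
    · · · · · · · ·
    · · · · · · · ·
    · · · · · · · ·
    · · · · · · · ·
    · · · · · · · ·
    · · · █ · · · ·
    · · · · · · · ·
    · · · · · · · ·
    · · · · · · · ·
    · · · · · · · ·
T2:
  2·area = 141
  edge (12, 0)→(0, 17): d=(-12,17) right/bottom  bias=-1
  edge (0, 17)→(3, 1): d=(3,-16) top-left  bias=+0
  edge (3, 1)→(12, 0): d=(9,-1) top-left  bias=+0
    (1,0)@(3, 1): e=[141,0,0] → █  [on edge]
    (2,0)@(5, 1): e=[107,32,2] → █
    (3,0)@(7, 1): e=[73,64,4] → █
    (4,0)@(9, 1): e=[39,96,6] → █
    (5,0)@(11, 1): e=[5,128,8] → █
    (6,0)@(13, 1): e=[-29,160,10] → ·
    (1,1)@(3, 3): e=[117,6,18] → █
    (5,1)@(11, 3): e=[-19,134,26] → ·
    (1,2)@(3, 5): e=[93,12,36] → █
    (4,2)@(9, 5): e=[-9,108,42] → ·
    (1,3)@(3, 7): e=[69,18,54] → █
    (4,3)@(9, 7): e=[-33,114,60] → ·
  covered (20 px):
    · █ █ █ █ █ · ·
    · █ █ █ █ · · ·
    · █ █ █ · · · ·
    · █ █ █ · · · ·
    · █ █ · · · · ·
    · █ · · · · · ·
    █ · · · · · · ·
    █ · · · · · · ·
    · · · · · · · ·
    · · · · · · · ·
T3:
  2·area = 116
  edge (0, 2)→(14, 20): d=(14,18) right/bottom  bias=-1
  edge (14, 20)→(6, 18): d=(-8,-2) top-left  bias=+0
  edge (6, 18)→(0, 2): d=(-6,-16) top-left  bias=+0
    (1,3)@(3, 7): e=[16,82,18] → █
    (2,3)@(5, 7): e=[-20,86,50] → ·
    (1,4)@(3, 9): e=[44,66,6] → █
    (2,4)@(5, 9): e=[8,70,38] → █
    (3,4)@(7, 9): e=[-28,74,70] → ·
    (1,5)@(3, 11): e=[72,50,-6] → ·
    (2,5)@(5, 11): e=[36,54,26] → █
    (3,5)@(7, 11): e=[0,58,58] → ·  [on edge]
    (2,6)@(5, 13): e=[64,38,14] → █
    (3,6)@(7, 13): e=[28,42,46] → █
    (4,6)@(9, 13): e=[-8,46,78] → ·
    (2,7)@(5, 15): e=[92,22,2] → █
  covered (14 px):
    · · · · · · · ·
    · · · · · · · ·
    · · · · · · · ·
    · █ · · · · · ·
    · █ █ · · · · ·
    · · █ · · · · ·
    · · █ █ · · · ·
    · · █ █ █ · · ·
    · · · █ █ █ · ·
    · · · · · █ █ ·
T4:
  2·area = 60  (B↔C swapped to make it positive)
  edge (11, 19)→(2, 18): d=(-9,-1) top-left  bias=+0
  edge (2, 18)→(8, 12): d=(6,-6) top-left  bias=+0
  edge (8, 12)→(11, 19): d=(3,7) right/bottom  bias=-1
    (2,2)@(5, 5): e=[120,-60,0] → ·  [on edge]
    (7,2)@(15, 5): e=[130,0,-70] → ·  [on edge]
    (6,3)@(13, 7): e=[110,0,-50] → ·  [on edge]
    (5,4)@(11, 9): e=[90,0,-30] → ·  [on edge]
    (4,5)@(9, 11): e=[70,0,-10] → ·  [on edge]
    (3,6)@(7, 13): e=[50,0,10] → █  [on edge]
    (4,6)@(9, 13): e=[52,12,-4] → ·
    (2,7)@(5, 15): e=[30,0,30] → █  [on edge]
    (4,7)@(9, 15): e=[34,24,2] → █
    (5,7)@(11, 15): e=[36,36,-12] → ·
    (1,8)@(3, 17): e=[10,0,50] → █  [on edge]
    (5,8)@(11, 17): e=[18,48,-6] → ·
    (0,9)@(1, 19): e=[-10,0,70] → ·  [on edge]
    (5,9)@(11, 19): e=[0,60,0] → ·  [on edge]
  covered (8 px):
    · · · · · · · ·
    · · · · · · · ·
    · · · · · · · ·
    · · · · · · · ·
    · · · · · · · ·
    · · · · · · · ·
    · · · █ · · · ·
    · · █ █ █ · · ·
    · █ █ █ █ · · ·
    · · · · · · · ·

Z-buffer (winner per pixel, '.' = empty):
  . 2 2 2 2 2 . .
  . 2 2 2 2 . . .
  . 2 2 2 0 0 . .
  . 3 2 2 0 . . .
  . 3 3 0 . . . .
  . 2 3 1 . . . .
  2 . 3 4 . . . .
  2 . 4 4 4 . . .
  . 4 4 4 4 3 . .
  . . . . . 3 3 .

Final: 4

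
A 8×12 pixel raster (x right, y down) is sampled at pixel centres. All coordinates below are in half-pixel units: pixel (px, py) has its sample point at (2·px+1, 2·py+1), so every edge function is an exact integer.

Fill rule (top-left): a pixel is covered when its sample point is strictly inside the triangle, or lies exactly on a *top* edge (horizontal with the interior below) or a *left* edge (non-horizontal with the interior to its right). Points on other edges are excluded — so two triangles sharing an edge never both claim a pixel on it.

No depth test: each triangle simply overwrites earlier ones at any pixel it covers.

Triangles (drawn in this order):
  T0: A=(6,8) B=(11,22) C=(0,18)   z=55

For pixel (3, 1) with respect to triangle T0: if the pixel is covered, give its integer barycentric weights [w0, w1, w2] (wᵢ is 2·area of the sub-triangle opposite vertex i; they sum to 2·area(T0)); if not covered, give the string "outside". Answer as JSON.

T0:
  2·area = 134
  edge (6, 8)→(11, 22): d=(5,14) right/bottom  bias=-1
  edge (11, 22)→(0, 18): d=(-11,-4) top-left  bias=+0
  edge (0, 18)→(6, 8): d=(6,-10) top-left  bias=+0
    (4,1)@(9, 3): e=[-67,201,0] → ·  [on edge]
    (2,5)@(5, 11): e=[29,97,8] → #
    (3,5)@(7, 11): e=[1,105,28] → #
    (4,5)@(9, 11): e=[-27,113,48] → ·
    (1,6)@(3, 13): e=[67,67,0] → #  [on edge]
    (4,6)@(9, 13): e=[-17,91,60] → ·
    (1,7)@(3, 15): e=[77,45,12] → #
    (4,7)@(9, 15): e=[-7,69,72] → ·
    (0,8)@(1, 17): e=[115,15,4] → #
    (4,8)@(9, 17): e=[3,47,84] → #
    (5,8)@(11, 17): e=[-25,55,104] → ·
    (0,9)@(1, 19): e=[125,-7,16] → ·
  covered (18 px):
    · · · · · · · ·
    · · · · · · · ·
    · · · · · · · ·
    · · · · · · · ·
    · · · · · · · ·
    · · # # · · · ·
    · # # # · · · ·
    · # # # · · · ·
    # # # # # · · ·
    · # # # # · · ·
    · · · · # · · ·
    · · · · · · · ·

Final: "outside"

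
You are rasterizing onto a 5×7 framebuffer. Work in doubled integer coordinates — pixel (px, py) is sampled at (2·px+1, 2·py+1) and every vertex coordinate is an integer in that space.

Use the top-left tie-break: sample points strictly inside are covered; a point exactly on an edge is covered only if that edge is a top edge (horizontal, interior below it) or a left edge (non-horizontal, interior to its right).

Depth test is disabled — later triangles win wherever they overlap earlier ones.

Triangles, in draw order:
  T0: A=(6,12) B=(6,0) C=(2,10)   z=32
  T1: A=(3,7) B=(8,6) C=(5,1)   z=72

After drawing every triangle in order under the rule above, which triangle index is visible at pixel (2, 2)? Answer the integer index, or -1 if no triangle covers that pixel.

T0:
  2·area = 48  (B↔C swapped to make it positive)
  edge (6, 12)→(2, 10): d=(-4,-2) top-left  bias=+0
  edge (2, 10)→(6, 0): d=(4,-10) top-left  bias=+0
  edge (6, 0)→(6, 12): d=(0,12) right/bottom  bias=-1
    (2,1)@(5, 3): e=[34,2,12] → █
    (3,1)@(7, 3): e=[38,22,-12] → ·
    (2,2)@(5, 5): e=[26,10,12] → █
    (3,2)@(7, 5): e=[30,30,-12] → ·
    (2,3)@(5, 7): e=[18,18,12] → █
    (3,3)@(7, 7): e=[22,38,-12] → ·
    (1,4)@(3, 9): e=[6,6,36] → █
    (3,4)@(7, 9): e=[14,46,-12] → ·
    (1,5)@(3, 11): e=[-2,14,36] → ·
    (2,5)@(5, 11): e=[2,34,12] → █
    (3,5)@(7, 11): e=[6,54,-12] → ·
    (2,6)@(5, 13): e=[-6,42,12] → ·
  covered (6 px):
    · · · · ·
    · · █ · ·
    · · █ · ·
    · · █ · ·
    · █ █ · ·
    · · █ · ·
    · · · · ·
T1:
  2·area = 28  (B↔C swapped to make it positive)
  edge (3, 7)→(5, 1): d=(2,-6) top-left  bias=+0
  edge (5, 1)→(8, 6): d=(3,5) right/bottom  bias=-1
  edge (8, 6)→(3, 7): d=(-5,1) right/bottom  bias=-1
    (2,0)@(5, 1): e=[0,0,28] → ·  [on edge]
    (2,1)@(5, 3): e=[4,6,18] → █
    (3,1)@(7, 3): e=[16,-4,16] → ·
    (2,2)@(5, 5): e=[8,12,8] → █
    (3,2)@(7, 5): e=[20,2,6] → █
    (4,2)@(9, 5): e=[32,-8,4] → ·
    (1,3)@(3, 7): e=[0,28,0] → ·  [on edge]
    (2,3)@(5, 7): e=[12,18,-2] → ·
    (3,3)@(7, 7): e=[24,8,-4] → ·
    (0,6)@(1, 13): e=[0,56,-28] → ·  [on edge]
  covered (3 px):
    · · · · ·
    · · █ · ·
    · · █ █ ·
    · · · · ·
    · · · · ·
    · · · · ·
    · · · · ·

Z-buffer (winner per pixel, '.' = empty):
  . . . . .
  . . 1 . .
  . . 1 1 .
  . . 0 . .
  . 0 0 . .
  . . 0 . .
  . . . . .

Final: 1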